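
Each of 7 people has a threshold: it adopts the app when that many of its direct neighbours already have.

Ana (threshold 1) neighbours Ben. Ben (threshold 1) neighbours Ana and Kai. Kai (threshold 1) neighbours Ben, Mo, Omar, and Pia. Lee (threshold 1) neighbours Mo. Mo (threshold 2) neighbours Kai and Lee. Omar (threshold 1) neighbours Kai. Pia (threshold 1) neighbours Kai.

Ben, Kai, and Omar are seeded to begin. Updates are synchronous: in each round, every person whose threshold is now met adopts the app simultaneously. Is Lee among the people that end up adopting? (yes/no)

no

Round 1 — Ben, Kai, Omar adopt the app (initial).
Round 2 — checking thresholds:
  Ana: 1 of 1 neighbours ≥ 1, adopts the app.
  Mo: 1 of 2 neighbours < 2, not yet.
  Pia: 1 of 1 neighbours ≥ 1, adopts the app.
Round 3 — no new adoptions; cascade stops.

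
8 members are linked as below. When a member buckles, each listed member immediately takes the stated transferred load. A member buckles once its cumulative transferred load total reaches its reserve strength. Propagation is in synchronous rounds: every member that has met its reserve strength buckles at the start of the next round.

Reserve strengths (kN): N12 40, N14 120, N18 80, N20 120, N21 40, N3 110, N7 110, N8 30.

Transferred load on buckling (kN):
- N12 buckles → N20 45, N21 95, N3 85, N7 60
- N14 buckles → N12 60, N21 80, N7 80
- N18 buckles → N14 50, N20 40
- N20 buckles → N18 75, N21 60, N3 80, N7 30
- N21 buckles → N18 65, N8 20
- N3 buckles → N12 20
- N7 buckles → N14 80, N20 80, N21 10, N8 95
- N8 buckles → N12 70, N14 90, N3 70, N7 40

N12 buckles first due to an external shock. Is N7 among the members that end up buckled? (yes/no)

Round 1 — N12 buckles (initial).
  N20: +45 → 45 < 120
  N21: +95 → 95 ≥ 40
  N3: +85 → 85 < 110
  N7: +60 → 60 < 110
Round 2 — N21 buckles.
  N18: +65 → 65 < 80
  N8: +20 → 20 < 30
No further bucklings.

no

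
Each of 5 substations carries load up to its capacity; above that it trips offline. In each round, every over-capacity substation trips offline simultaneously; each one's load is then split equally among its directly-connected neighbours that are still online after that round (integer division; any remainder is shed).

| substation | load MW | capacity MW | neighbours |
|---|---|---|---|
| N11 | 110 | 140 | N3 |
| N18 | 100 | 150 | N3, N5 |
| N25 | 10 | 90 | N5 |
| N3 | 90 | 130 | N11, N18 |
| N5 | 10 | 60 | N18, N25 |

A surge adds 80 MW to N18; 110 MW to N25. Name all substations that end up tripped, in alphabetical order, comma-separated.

N11, N18, N25, N3, N5

Round 1 — N18 at 180 > 150; N25 at 120 > 90. N18, N25 trip offline.
  N18 sheds 180 MW to N3, N5: 90 each.
    N3: 90+90 = 180 > 130
    N5: 10+90 = 100 > 60
  N25 sheds 120 MW to N5: 120 each.
    N5: 100+120 = 220 > 60
Round 2 — N3, N5 trip offline.
  N3 sheds 180 MW to N11: 180 each.
    N11: 110+180 = 290 > 140
  N5 sheds 220 MW: no online neighbours, lost.
Round 3 — N11 trips offline.
  N11 sheds 290 MW: no online neighbours, lost.
No further trips.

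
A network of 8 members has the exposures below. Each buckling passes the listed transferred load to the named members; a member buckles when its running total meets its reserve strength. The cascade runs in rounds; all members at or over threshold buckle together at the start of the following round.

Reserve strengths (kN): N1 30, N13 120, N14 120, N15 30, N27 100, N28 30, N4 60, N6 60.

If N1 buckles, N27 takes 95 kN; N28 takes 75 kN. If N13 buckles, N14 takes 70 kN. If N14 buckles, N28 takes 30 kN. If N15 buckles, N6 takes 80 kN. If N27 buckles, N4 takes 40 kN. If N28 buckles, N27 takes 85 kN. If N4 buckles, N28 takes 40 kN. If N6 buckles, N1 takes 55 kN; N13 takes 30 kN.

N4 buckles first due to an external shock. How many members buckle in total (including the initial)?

Round 1 — N4 buckles (initial).
  N28: +40 → 40 ≥ 30
Round 2 — N28 buckles.
  N27: +85 → 85 < 100
No further bucklings.

2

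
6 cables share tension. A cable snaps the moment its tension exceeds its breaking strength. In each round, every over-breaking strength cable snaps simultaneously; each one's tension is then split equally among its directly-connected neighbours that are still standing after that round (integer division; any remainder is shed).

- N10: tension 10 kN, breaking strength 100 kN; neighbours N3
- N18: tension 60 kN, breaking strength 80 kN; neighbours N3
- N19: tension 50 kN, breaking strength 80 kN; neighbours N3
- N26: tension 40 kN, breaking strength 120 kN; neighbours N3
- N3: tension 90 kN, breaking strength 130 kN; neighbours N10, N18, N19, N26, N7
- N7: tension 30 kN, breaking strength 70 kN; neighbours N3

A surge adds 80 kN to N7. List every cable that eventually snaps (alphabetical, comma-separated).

Round 1 — N7 at 110 > 70. N7 snaps.
  N7 sheds 110 kN to N3: 110 each.
    N3: 90+110 = 200 > 130
Round 2 — N3 snaps.
  N3 sheds 200 kN to N10, N18, N19, N26: 50 each.
    N10: 10+50 = 60 ≤ 100
    N18: 60+50 = 110 > 80
    N19: 50+50 = 100 > 80
    N26: 40+50 = 90 ≤ 120
Round 3 — N18, N19 snap.
  N18 sheds 110 kN: no online neighbours, lost.
  N19 sheds 100 kN: no online neighbours, lost.
No further breaks.

N18, N19, N3, N7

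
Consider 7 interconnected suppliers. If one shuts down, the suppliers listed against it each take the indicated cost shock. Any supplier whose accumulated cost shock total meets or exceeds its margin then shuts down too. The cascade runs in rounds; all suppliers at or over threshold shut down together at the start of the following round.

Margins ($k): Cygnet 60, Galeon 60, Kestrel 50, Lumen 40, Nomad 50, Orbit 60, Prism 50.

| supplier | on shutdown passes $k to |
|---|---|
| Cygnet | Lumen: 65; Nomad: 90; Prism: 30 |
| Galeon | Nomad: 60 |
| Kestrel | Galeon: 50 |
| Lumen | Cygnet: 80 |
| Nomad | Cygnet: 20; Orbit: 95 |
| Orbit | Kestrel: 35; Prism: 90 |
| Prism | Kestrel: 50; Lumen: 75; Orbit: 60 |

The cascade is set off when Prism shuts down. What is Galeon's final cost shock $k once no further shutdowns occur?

Round 1 — Prism shuts down (initial).
  Kestrel: +50 → 50 ≥ 50
  Lumen: +75 → 75 ≥ 40
  Orbit: +60 → 60 ≥ 60
Round 2 — Kestrel, Lumen, Orbit shut down.
  Cygnet: +80 → 80 ≥ 60
  Galeon: +50 → 50 < 60
Round 3 — Cygnet shuts down.
  Nomad: +90 → 90 ≥ 50
Round 4 — Nomad shuts down.
No further shutdowns.

50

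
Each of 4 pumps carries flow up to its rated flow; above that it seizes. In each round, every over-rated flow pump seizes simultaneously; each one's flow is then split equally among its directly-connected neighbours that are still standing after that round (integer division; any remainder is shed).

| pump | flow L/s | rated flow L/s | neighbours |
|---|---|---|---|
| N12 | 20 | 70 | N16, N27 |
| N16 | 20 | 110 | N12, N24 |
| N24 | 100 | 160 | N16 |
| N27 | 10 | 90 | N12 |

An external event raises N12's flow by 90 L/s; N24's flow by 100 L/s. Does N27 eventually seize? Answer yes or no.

Round 1 — N12 at 110 > 70; N24 at 200 > 160. N12, N24 seize.
  N12 sheds 110 L/s to N16, N27: 55 each.
    N16: 20+55 = 75 ≤ 110
    N27: 10+55 = 65 ≤ 90
  N24 sheds 200 L/s to N16: 200 each.
    N16: 75+200 = 275 > 110
Round 2 — N16 seizes.
  N16 sheds 275 L/s: no online neighbours, lost.
No further seizures.

no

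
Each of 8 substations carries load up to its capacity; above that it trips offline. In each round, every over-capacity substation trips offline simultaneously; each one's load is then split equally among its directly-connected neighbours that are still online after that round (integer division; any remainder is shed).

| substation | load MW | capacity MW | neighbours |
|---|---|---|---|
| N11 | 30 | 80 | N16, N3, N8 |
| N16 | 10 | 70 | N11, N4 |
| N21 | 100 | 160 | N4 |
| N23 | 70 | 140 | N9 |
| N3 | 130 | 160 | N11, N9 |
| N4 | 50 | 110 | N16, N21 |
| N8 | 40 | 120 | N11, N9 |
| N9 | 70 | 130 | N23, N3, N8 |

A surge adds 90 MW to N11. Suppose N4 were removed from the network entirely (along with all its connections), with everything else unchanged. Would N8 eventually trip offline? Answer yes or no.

yes

With N4 removed:
Round 1 — N11 at 120 > 80. N11 trips offline.
  N11 sheds 120 MW to N16, N3, N8: 40 each.
    N16: 10+40 = 50 ≤ 70
    N3: 130+40 = 170 > 160
    N8: 40+40 = 80 ≤ 120
Round 2 — N3 trips offline.
  N3 sheds 170 MW to N9: 170 each.
    N9: 70+170 = 240 > 130
Round 3 — N9 trips offline.
  N9 sheds 240 MW to N23, N8: 120 each.
    N23: 70+120 = 190 > 140
    N8: 80+120 = 200 > 120
Round 4 — N23, N8 trip offline.
  N23 sheds 190 MW: no online neighbours, lost.
  N8 sheds 200 MW: no online neighbours, lost.
No further trips.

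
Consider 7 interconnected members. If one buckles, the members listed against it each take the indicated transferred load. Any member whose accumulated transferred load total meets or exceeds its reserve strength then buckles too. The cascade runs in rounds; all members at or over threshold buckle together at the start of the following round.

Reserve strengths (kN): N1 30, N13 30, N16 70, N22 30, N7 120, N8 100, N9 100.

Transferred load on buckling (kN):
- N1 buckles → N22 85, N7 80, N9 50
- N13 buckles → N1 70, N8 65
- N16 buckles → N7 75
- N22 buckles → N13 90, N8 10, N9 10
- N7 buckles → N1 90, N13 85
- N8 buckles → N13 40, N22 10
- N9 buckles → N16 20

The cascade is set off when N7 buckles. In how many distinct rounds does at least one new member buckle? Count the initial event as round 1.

Round 1 — N7 buckles (initial).
  N1: +90 → 90 ≥ 30
  N13: +85 → 85 ≥ 30
Round 2 — N1, N13 buckle.
  N22: +85 → 85 ≥ 30
  N8: +65 → 65 < 100
  N9: +50 → 50 < 100
Round 3 — N22 buckles.
  N8: +10 → 75 < 100
  N9: +10 → 60 < 100
No further bucklings.

3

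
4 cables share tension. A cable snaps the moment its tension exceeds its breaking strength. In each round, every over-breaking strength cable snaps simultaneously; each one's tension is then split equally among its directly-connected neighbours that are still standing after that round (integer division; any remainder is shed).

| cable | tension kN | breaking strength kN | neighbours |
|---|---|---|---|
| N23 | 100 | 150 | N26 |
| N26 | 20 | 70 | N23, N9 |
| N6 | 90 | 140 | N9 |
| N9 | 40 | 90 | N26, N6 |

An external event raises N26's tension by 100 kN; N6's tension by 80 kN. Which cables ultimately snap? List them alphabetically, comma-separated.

Round 1 — N26 at 120 > 70; N6 at 170 > 140. N26, N6 snap.
  N26 sheds 120 kN to N23, N9: 60 each.
    N23: 100+60 = 160 > 150
    N9: 40+60 = 100 > 90
  N6 sheds 170 kN to N9: 170 each.
    N9: 100+170 = 270 > 90
Round 2 — N23, N9 snap.
  N23 sheds 160 kN: no online neighbours, lost.
  N9 sheds 270 kN: no online neighbours, lost.
No further breaks.

N23, N26, N6, N9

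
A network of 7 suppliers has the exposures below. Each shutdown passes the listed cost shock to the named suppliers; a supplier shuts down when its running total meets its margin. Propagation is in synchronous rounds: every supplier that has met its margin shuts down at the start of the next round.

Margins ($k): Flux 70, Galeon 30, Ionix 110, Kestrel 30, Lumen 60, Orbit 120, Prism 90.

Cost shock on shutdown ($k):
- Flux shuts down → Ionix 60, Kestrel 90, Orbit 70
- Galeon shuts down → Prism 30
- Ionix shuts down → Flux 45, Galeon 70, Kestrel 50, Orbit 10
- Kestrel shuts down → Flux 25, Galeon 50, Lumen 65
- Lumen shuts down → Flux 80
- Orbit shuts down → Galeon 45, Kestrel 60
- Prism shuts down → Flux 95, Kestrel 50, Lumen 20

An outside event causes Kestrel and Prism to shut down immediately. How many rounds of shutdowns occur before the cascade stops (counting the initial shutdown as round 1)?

Round 1 — Kestrel, Prism shut down (initial).
  Flux: +25+95 → 120 ≥ 70
  Galeon: +50 → 50 ≥ 30
  Lumen: +65+20 → 85 ≥ 60
Round 2 — Flux, Galeon, Lumen shut down.
  Ionix: +60 → 60 < 110
  Orbit: +70 → 70 < 120
No further shutdowns.

2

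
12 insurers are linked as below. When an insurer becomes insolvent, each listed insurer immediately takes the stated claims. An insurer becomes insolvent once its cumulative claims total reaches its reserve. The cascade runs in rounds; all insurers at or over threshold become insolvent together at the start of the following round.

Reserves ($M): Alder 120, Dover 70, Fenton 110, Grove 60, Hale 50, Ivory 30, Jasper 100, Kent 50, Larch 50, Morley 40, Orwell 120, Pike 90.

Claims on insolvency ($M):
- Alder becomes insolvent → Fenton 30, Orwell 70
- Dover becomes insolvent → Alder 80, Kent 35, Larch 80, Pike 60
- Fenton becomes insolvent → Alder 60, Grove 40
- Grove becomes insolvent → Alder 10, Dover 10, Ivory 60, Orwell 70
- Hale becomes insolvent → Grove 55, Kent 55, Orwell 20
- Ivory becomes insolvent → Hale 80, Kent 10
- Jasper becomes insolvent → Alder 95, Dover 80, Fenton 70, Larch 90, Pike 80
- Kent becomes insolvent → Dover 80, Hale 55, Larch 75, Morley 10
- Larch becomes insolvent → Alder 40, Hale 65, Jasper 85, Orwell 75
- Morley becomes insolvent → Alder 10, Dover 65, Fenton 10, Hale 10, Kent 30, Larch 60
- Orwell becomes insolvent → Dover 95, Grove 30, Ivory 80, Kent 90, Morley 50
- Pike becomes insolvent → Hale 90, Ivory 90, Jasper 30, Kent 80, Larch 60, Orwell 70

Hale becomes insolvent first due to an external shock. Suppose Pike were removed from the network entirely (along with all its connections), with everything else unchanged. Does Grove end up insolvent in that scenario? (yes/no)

With Pike removed:
Round 1 — Hale becomes insolvent (initial).
  Grove: +55 → 55 < 60
  Kent: +55 → 55 ≥ 50
  Orwell: +20 → 20 < 120
Round 2 — Kent becomes insolvent.
  Dover: +80 → 80 ≥ 70
  Larch: +75 → 75 ≥ 50
  Morley: +10 → 10 < 40
Round 3 — Dover, Larch become insolvent.
  Alder: +80+40 → 120 ≥ 120
  Jasper: +85 → 85 < 100
  Orwell: +75 → 95 < 120
Round 4 — Alder becomes insolvent.
  Fenton: +30 → 30 < 110
  Orwell: +70 → 165 ≥ 120
Round 5 — Orwell becomes insolvent.
  Grove: +30 → 85 ≥ 60
  Ivory: +80 → 80 ≥ 30
  Morley: +50 → 60 ≥ 40
Round 6 — Grove, Ivory, Morley become insolvent.
  Fenton: +10 → 40 < 110
No further insolvencies.

yes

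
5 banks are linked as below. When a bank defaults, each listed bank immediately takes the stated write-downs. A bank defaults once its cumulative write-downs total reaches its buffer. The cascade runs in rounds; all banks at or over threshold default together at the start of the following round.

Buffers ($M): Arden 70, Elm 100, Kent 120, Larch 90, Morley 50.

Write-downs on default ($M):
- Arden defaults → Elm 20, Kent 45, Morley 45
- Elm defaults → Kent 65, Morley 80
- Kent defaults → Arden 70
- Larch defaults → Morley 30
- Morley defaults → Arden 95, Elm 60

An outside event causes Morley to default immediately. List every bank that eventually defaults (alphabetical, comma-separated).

Round 1 — Morley defaults (initial).
  Arden: +95 → 95 ≥ 70
  Elm: +60 → 60 < 100
Round 2 — Arden defaults.
  Elm: +20 → 80 < 100
  Kent: +45 → 45 < 120
No further defaults.

Arden, Morley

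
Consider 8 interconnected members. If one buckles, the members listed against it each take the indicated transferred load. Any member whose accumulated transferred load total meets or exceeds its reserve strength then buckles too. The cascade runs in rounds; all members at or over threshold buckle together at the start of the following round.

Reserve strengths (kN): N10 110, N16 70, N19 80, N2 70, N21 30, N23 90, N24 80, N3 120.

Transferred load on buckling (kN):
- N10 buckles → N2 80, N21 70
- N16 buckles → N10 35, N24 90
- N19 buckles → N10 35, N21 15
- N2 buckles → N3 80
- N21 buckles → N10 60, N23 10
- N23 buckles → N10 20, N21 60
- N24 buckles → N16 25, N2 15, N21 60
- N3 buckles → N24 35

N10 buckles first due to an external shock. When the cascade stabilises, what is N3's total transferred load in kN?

80

Round 1 — N10 buckles (initial).
  N2: +80 → 80 ≥ 70
  N21: +70 → 70 ≥ 30
Round 2 — N2, N21 buckle.
  N23: +10 → 10 < 90
  N3: +80 → 80 < 120
No further bucklings.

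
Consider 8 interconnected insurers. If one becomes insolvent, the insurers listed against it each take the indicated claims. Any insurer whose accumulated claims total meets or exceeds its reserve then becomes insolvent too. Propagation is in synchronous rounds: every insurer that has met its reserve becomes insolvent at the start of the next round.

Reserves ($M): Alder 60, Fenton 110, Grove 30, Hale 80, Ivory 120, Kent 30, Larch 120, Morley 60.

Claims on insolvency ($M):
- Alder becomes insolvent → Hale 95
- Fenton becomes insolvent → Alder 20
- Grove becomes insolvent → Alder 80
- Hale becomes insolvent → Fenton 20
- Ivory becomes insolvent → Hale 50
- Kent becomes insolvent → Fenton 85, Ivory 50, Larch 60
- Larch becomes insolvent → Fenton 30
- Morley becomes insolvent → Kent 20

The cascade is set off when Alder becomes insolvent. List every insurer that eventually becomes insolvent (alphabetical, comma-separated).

Round 1 — Alder becomes insolvent (initial).
  Hale: +95 → 95 ≥ 80
Round 2 — Hale becomes insolvent.
  Fenton: +20 → 20 < 110
No further insolvencies.

Alder, Hale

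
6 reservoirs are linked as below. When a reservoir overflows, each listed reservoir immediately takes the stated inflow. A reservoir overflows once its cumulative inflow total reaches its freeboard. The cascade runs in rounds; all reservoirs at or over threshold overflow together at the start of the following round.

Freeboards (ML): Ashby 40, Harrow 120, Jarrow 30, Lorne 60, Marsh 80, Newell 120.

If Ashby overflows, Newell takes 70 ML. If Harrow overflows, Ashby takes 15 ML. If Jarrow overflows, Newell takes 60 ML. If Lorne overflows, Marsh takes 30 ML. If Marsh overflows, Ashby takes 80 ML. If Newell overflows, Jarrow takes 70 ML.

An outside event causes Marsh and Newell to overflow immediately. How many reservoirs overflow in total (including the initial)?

4

Round 1 — Marsh, Newell overflow (initial).
  Ashby: +80 → 80 ≥ 40
  Jarrow: +70 → 70 ≥ 30
Round 2 — Ashby, Jarrow overflow.
No further overflows.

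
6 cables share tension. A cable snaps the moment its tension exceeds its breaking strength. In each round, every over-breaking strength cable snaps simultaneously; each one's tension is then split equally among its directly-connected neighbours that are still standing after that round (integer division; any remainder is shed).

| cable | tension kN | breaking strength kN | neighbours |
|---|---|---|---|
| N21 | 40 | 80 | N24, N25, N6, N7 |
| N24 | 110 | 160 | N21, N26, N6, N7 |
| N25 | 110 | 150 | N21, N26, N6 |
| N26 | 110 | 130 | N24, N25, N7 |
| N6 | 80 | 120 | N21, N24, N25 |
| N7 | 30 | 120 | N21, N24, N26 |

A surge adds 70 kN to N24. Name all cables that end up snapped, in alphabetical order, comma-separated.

Round 1 — N24 at 180 > 160. N24 snaps.
  N24 sheds 180 kN to N21, N26, N6, N7: 45 each.
    N21: 40+45 = 85 > 80
    N26: 110+45 = 155 > 130
    N6: 80+45 = 125 > 120
    N7: 30+45 = 75 ≤ 120
Round 2 — N21, N26, N6 snap.
  N21 sheds 85 kN to N25, N7: 42 each (1 lost).
    N25: 110+42 = 152 > 150
    N7: 75+42 = 117 ≤ 120
  N26 sheds 155 kN to N25, N7: 77 each (1 lost).
    N25: 152+77 = 229 > 150
    N7: 117+77 = 194 > 120
  N6 sheds 125 kN to N25: 125 each.
    N25: 229+125 = 354 > 150
Round 3 — N25, N7 snap.
  N25 sheds 354 kN: no online neighbours, lost.
  N7 sheds 194 kN: no online neighbours, lost.
No further breaks.

N21, N24, N25, N26, N6, N7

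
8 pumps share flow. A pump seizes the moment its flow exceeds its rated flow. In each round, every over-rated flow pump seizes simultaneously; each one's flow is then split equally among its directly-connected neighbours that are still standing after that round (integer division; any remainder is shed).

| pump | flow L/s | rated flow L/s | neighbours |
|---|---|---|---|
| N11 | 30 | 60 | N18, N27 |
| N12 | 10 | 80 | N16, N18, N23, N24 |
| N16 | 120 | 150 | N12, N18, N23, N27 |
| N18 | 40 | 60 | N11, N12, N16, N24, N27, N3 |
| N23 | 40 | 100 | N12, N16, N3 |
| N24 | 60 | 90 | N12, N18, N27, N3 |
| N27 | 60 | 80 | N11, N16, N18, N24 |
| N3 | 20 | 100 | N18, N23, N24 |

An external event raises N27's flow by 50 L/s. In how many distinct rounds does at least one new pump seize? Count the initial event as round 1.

Round 1 — N27 at 110 > 80. N27 seizes.
  N27 sheds 110 L/s to N11, N16, N18, N24: 27 each (2 lost).
    N11: 30+27 = 57 ≤ 60
    N16: 120+27 = 147 ≤ 150
    N18: 40+27 = 67 > 60
    N24: 60+27 = 87 ≤ 90
Round 2 — N18 seizes.
  N18 sheds 67 L/s to N11, N12, N16, N24, N3: 13 each (2 lost).
    N11: 57+13 = 70 > 60
    N12: 10+13 = 23 ≤ 80
    N16: 147+13 = 160 > 150
    N24: 87+13 = 100 > 90
    N3: 20+13 = 33 ≤ 100
Round 3 — N11, N16, N24 seize.
  N11 sheds 70 L/s: no online neighbours, lost.
  N16 sheds 160 L/s to N12, N23: 80 each.
    N12: 23+80 = 103 > 80
    N23: 40+80 = 120 > 100
  N24 sheds 100 L/s to N12, N3: 50 each.
    N12: 103+50 = 153 > 80
    N3: 33+50 = 83 ≤ 100
Round 4 — N12, N23 seize.
  N12 sheds 153 L/s: no online neighbours, lost.
  N23 sheds 120 L/s to N3: 120 each.
    N3: 83+120 = 203 > 100
Round 5 — N3 seizes.
  N3 sheds 203 L/s: no online neighbours, lost.
No further seizures.

5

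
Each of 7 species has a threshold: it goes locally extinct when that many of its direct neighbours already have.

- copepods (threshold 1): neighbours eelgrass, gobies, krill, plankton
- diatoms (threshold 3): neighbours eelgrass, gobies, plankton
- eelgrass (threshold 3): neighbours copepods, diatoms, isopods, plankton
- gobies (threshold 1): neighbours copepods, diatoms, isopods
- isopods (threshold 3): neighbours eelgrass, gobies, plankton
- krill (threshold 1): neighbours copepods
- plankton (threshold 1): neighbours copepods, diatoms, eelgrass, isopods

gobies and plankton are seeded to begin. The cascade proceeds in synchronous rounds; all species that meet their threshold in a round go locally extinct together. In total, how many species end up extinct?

4

Round 1 — gobies, plankton go locally extinct (initial).
Round 2 — checking thresholds:
  copepods: 2 of 4 neighbours ≥ 1, goes locally extinct.
  diatoms: 2 of 3 neighbours < 3, holds.
  eelgrass: 1 of 4 neighbours < 3, holds.
  isopods: 2 of 3 neighbours < 3, holds.
Round 3 — checking thresholds:
  diatoms: 2 of 3 neighbours < 3, holds.
  eelgrass: 2 of 4 neighbours < 3, holds.
  isopods: 2 of 3 neighbours < 3, holds.
  krill: 1 of 1 neighbours ≥ 1, goes locally extinct.
Round 4 — no new extinctions; cascade stops.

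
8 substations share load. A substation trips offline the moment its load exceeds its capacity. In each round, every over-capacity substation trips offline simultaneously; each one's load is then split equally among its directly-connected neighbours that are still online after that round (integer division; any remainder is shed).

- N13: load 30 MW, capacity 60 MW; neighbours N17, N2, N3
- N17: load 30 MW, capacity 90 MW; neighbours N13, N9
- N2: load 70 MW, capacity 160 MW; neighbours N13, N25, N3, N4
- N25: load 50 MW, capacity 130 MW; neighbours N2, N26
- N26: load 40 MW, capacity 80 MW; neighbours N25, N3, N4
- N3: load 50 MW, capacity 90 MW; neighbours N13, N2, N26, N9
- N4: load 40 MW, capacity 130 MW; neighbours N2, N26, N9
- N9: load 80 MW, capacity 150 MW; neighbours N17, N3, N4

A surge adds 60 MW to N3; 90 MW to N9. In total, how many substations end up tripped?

8

Round 1 — N3 at 110 > 90; N9 at 170 > 150. N3, N9 trip offline.
  N3 sheds 110 MW to N13, N2, N26: 36 each (2 lost).
    N13: 30+36 = 66 > 60
    N2: 70+36 = 106 ≤ 160
    N26: 40+36 = 76 ≤ 80
  N9 sheds 170 MW to N17, N4: 85 each.
    N17: 30+85 = 115 > 90
    N4: 40+85 = 125 ≤ 130
Round 2 — N13, N17 trip offline.
  N13 sheds 66 MW to N2: 66 each.
    N2: 106+66 = 172 > 160
  N17 sheds 115 MW: no online neighbours, lost.
Round 3 — N2 trips offline.
  N2 sheds 172 MW to N25, N4: 86 each.
    N25: 50+86 = 136 > 130
    N4: 125+86 = 211 > 130
Round 4 — N25, N4 trip offline.
  N25 sheds 136 MW to N26: 136 each.
    N26: 76+136 = 212 > 80
  N4 sheds 211 MW to N26: 211 each.
    N26: 212+211 = 423 > 80
Round 5 — N26 trips offline.
  N26 sheds 423 MW: no online neighbours, lost.
No further trips.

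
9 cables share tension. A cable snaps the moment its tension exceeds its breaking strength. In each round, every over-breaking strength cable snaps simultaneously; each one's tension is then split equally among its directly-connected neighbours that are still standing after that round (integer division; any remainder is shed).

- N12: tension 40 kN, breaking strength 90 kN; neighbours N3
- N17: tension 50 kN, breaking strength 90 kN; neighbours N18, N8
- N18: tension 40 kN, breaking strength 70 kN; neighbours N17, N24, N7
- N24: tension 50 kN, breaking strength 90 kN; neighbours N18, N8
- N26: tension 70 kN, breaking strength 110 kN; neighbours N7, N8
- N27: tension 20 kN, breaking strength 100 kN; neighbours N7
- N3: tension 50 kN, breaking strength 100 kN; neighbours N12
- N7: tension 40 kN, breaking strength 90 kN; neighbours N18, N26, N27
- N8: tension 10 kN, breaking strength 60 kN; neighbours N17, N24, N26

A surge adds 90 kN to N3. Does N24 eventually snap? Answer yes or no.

no

Round 1 — N3 at 140 > 100. N3 snaps.
  N3 sheds 140 kN to N12: 140 each.
    N12: 40+140 = 180 > 90
Round 2 — N12 snaps.
  N12 sheds 180 kN: no online neighbours, lost.
No further breaks.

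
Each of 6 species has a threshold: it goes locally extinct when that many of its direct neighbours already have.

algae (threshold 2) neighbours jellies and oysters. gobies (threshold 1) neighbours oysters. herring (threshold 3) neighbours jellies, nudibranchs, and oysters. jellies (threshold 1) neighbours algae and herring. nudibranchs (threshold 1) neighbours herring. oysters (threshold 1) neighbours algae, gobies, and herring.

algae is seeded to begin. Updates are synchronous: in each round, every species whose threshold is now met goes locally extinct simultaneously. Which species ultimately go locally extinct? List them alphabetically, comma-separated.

algae, gobies, jellies, oysters

Round 1 — algae goes locally extinct (initial).
Round 2 — checking thresholds:
  jellies: 1 of 2 neighbours ≥ 1, goes locally extinct.
  oysters: 1 of 3 neighbours ≥ 1, goes locally extinct.
Round 3 — checking thresholds:
  gobies: 1 of 1 neighbours ≥ 1, goes locally extinct.
  herring: 2 of 3 neighbours < 3, not yet.
Round 4 — no new extinctions; cascade stops.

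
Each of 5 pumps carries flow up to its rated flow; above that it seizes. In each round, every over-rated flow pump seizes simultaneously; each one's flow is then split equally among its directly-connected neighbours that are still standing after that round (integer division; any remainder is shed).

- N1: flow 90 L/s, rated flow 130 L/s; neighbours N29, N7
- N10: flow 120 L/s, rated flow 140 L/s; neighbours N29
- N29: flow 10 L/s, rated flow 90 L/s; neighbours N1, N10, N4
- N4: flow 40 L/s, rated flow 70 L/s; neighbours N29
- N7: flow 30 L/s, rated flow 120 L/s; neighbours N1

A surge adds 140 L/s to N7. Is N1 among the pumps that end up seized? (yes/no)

yes

Round 1 — N7 at 170 > 120. N7 seizes.
  N7 sheds 170 L/s to N1: 170 each.
    N1: 90+170 = 260 > 130
Round 2 — N1 seizes.
  N1 sheds 260 L/s to N29: 260 each.
    N29: 10+260 = 270 > 90
Round 3 — N29 seizes.
  N29 sheds 270 L/s to N10, N4: 135 each.
    N10: 120+135 = 255 > 140
    N4: 40+135 = 175 > 70
Round 4 — N10, N4 seize.
  N10 sheds 255 L/s: no online neighbours, lost.
  N4 sheds 175 L/s: no online neighbours, lost.
No further seizures.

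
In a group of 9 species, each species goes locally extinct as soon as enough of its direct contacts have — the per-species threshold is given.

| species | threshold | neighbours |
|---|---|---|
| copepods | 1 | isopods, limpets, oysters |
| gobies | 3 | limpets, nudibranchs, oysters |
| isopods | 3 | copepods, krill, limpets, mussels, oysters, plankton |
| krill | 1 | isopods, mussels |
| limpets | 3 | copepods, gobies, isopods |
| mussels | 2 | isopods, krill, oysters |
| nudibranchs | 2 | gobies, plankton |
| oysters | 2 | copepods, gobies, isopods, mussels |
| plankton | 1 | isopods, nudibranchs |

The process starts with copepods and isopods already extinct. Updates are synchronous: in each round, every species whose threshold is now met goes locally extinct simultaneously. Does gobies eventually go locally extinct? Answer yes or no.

Round 1 — copepods, isopods go locally extinct (initial).
Round 2 — checking thresholds:
  krill: 1 of 2 neighbours ≥ 1, goes locally extinct.
  limpets: 2 of 3 neighbours < 3, holds.
  mussels: 1 of 3 neighbours < 2, holds.
  oysters: 2 of 4 neighbours ≥ 2, goes locally extinct.
  plankton: 1 of 2 neighbours ≥ 1, goes locally extinct.
Round 3 — checking thresholds:
  gobies: 1 of 3 neighbours < 3, holds.
  limpets: 2 of 3 neighbours < 3, holds.
  mussels: 3 of 3 neighbours ≥ 2, goes locally extinct.
  nudibranchs: 1 of 2 neighbours < 2, holds.
Round 4 — no new extinctions; cascade stops.

no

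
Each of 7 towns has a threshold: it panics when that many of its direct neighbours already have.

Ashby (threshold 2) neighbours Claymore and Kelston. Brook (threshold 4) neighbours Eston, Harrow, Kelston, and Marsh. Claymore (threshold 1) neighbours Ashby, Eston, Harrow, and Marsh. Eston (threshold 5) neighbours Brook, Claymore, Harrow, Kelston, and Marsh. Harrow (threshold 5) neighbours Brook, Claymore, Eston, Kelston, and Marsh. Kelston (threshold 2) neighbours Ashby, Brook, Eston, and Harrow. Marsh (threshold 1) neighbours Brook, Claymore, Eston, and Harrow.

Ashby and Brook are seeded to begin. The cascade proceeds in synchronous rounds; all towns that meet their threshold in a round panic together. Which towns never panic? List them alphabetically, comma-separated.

Round 1 — Ashby, Brook panic (initial).
Round 2 — checking thresholds:
  Claymore: 1 of 4 neighbours ≥ 1, panics.
  Eston: 1 of 5 neighbours < 5, below threshold.
  Harrow: 1 of 5 neighbours < 5, below threshold.
  Kelston: 2 of 4 neighbours ≥ 2, panics.
  Marsh: 1 of 4 neighbours ≥ 1, panics.
Round 3 — no new panics; cascade stops.

Eston, Harrow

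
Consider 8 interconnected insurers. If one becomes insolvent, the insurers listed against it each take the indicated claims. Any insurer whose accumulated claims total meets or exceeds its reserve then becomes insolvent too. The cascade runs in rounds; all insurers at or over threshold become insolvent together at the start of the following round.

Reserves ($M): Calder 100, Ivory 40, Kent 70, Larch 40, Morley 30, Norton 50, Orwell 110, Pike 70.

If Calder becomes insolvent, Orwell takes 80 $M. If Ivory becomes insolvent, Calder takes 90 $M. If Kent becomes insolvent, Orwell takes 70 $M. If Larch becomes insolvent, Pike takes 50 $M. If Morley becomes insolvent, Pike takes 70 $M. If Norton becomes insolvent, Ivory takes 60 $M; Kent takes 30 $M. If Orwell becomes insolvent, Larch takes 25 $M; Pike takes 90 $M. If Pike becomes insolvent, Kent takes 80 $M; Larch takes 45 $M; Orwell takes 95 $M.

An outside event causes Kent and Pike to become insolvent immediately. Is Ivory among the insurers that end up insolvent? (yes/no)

Round 1 — Kent, Pike become insolvent (initial).
  Larch: +45 → 45 ≥ 40
  Orwell: +70+95 → 165 ≥ 110
Round 2 — Larch, Orwell become insolvent.
No further insolvencies.

no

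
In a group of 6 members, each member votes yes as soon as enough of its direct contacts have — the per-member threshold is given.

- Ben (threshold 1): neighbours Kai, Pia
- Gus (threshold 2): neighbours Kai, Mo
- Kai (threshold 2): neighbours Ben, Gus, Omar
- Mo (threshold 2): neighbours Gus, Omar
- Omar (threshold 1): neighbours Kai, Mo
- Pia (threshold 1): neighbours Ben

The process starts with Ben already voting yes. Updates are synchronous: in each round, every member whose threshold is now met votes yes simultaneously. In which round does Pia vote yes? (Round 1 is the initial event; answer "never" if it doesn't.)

2

Round 1 — Ben votes yes (initial).
Round 2 — checking thresholds:
  Kai: 1 of 3 neighbours < 2, not yet.
  Pia: 1 of 1 neighbours ≥ 1, votes yes.
Round 3 — no new yes votes; cascade stops.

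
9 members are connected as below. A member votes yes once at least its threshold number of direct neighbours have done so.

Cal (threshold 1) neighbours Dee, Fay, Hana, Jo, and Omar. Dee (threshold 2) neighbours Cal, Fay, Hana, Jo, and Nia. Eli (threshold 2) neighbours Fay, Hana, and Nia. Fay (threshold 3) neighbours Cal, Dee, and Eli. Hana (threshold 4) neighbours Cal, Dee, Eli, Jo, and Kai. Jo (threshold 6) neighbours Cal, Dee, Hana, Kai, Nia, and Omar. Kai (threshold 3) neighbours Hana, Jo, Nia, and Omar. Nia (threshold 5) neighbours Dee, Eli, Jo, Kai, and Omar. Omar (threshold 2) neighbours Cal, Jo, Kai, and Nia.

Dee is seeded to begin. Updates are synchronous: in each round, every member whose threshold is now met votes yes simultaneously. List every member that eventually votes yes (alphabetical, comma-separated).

Round 1 — Dee votes yes (initial).
Round 2 — checking thresholds:
  Cal: 1 of 5 neighbours ≥ 1, votes yes.
  Fay: 1 of 3 neighbours < 3, not yet.
  Hana: 1 of 5 neighbours < 4, not yet.
  Jo: 1 of 6 neighbours < 6, not yet.
  Nia: 1 of 5 neighbours < 5, not yet.
Round 3 — no new yes votes; cascade stops.

Cal, Dee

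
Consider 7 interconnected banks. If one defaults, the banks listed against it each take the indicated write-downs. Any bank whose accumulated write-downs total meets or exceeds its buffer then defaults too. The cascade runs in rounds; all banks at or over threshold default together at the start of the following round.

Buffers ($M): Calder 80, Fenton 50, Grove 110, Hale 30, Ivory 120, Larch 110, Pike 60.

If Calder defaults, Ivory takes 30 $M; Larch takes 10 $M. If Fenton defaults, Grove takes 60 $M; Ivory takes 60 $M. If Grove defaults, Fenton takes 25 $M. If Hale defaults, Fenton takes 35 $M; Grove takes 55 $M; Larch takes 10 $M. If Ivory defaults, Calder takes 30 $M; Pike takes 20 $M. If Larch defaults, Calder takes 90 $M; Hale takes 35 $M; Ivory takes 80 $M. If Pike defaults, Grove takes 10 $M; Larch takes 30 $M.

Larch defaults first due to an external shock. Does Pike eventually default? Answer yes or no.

Round 1 — Larch defaults (initial).
  Calder: +90 → 90 ≥ 80
  Hale: +35 → 35 ≥ 30
  Ivory: +80 → 80 < 120
Round 2 — Calder, Hale default.
  Fenton: +35 → 35 < 50
  Grove: +55 → 55 < 110
  Ivory: +30 → 110 < 120
No further defaults.

no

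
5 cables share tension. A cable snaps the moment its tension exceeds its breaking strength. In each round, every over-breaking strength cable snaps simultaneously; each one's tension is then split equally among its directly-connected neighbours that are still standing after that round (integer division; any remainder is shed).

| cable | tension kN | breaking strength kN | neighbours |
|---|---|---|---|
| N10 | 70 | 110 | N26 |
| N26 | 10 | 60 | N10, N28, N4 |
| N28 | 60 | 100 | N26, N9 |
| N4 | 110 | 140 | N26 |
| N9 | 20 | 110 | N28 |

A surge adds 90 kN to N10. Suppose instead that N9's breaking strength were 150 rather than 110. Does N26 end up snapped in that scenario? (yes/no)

With N9's breaking strength at 150:
Round 1 — N10 at 160 > 110. N10 snaps.
  N10 sheds 160 kN to N26: 160 each.
    N26: 10+160 = 170 > 60
Round 2 — N26 snaps.
  N26 sheds 170 kN to N28, N4: 85 each.
    N28: 60+85 = 145 > 100
    N4: 110+85 = 195 > 140
Round 3 — N28, N4 snap.
  N28 sheds 145 kN to N9: 145 each.
    N9: 20+145 = 165 > 150
  N4 sheds 195 kN: no online neighbours, lost.
Round 4 — N9 snaps.
  N9 sheds 165 kN: no online neighbours, lost.
No further breaks.

yes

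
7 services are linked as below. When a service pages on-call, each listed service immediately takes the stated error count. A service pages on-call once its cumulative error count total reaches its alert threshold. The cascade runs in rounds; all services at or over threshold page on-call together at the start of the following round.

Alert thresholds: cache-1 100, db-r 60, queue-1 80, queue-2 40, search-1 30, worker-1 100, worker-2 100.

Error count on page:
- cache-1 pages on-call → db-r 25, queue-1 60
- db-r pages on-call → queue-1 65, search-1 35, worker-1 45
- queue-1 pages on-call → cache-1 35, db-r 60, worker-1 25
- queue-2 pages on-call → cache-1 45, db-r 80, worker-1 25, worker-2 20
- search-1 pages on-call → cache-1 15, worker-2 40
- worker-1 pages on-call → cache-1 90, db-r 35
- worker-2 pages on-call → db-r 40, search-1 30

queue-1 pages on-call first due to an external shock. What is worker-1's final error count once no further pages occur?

Round 1 — queue-1 pages on-call (initial).
  cache-1: +35 → 35 < 100
  db-r: +60 → 60 ≥ 60
  worker-1: +25 → 25 < 100
Round 2 — db-r pages on-call.
  search-1: +35 → 35 ≥ 30
  worker-1: +45 → 70 < 100
Round 3 — search-1 pages on-call.
  cache-1: +15 → 50 < 100
  worker-2: +40 → 40 < 100
No further pages.

70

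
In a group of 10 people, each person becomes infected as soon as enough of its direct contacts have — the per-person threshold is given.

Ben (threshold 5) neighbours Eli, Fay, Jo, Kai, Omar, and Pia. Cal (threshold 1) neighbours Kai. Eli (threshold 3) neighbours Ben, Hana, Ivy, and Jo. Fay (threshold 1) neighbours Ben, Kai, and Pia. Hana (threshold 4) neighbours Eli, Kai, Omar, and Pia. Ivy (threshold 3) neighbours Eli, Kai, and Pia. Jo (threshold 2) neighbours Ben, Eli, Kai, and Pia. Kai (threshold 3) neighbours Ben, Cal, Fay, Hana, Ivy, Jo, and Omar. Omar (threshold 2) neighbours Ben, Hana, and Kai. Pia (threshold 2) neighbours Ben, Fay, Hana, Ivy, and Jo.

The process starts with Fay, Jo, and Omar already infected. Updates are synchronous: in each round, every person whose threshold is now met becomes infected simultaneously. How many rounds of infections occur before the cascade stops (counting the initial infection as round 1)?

3

Round 1 — Fay, Jo, Omar become infected (initial).
Round 2 — checking thresholds:
  Ben: 3 of 6 neighbours < 5, below threshold.
  Eli: 1 of 4 neighbours < 3, below threshold.
  Hana: 1 of 4 neighbours < 4, below threshold.
  Kai: 3 of 7 neighbours ≥ 3, becomes infected.
  Pia: 2 of 5 neighbours ≥ 2, becomes infected.
Round 3 — checking thresholds:
  Ben: 5 of 6 neighbours ≥ 5, becomes infected.
  Cal: 1 of 1 neighbours ≥ 1, becomes infected.
  Eli: 1 of 4 neighbours < 3, below threshold.
  Hana: 3 of 4 neighbours < 4, below threshold.
  Ivy: 2 of 3 neighbours < 3, below threshold.
Round 4 — no new infections; cascade stops.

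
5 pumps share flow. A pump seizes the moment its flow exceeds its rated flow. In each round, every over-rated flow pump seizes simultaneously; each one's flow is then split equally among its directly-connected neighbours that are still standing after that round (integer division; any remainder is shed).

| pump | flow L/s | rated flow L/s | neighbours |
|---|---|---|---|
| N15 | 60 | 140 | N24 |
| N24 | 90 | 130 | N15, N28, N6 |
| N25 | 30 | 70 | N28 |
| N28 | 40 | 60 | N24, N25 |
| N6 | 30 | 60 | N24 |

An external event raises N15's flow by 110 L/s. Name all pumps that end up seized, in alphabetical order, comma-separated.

N15, N24, N25, N28, N6

Round 1 — N15 at 170 > 140. N15 seizes.
  N15 sheds 170 L/s to N24: 170 each.
    N24: 90+170 = 260 > 130
Round 2 — N24 seizes.
  N24 sheds 260 L/s to N28, N6: 130 each.
    N28: 40+130 = 170 > 60
    N6: 30+130 = 160 > 60
Round 3 — N28, N6 seize.
  N28 sheds 170 L/s to N25: 170 each.
    N25: 30+170 = 200 > 70
  N6 sheds 160 L/s: no online neighbours, lost.
Round 4 — N25 seizes.
  N25 sheds 200 L/s: no online neighbours, lost.
No further seizures.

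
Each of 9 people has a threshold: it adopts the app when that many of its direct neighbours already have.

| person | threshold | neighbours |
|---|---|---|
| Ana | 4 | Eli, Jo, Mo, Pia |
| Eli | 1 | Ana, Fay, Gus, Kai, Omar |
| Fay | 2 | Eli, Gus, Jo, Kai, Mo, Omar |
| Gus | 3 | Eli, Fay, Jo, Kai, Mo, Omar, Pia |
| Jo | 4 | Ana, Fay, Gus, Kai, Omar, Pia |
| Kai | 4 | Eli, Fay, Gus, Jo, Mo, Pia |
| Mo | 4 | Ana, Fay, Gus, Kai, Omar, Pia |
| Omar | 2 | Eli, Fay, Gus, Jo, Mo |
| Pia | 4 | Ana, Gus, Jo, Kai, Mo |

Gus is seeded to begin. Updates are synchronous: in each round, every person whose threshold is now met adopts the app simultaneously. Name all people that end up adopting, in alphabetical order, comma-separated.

Eli, Fay, Gus, Omar

Round 1 — Gus adopts the app (initial).
Round 2 — checking thresholds:
  Eli: 1 of 5 neighbours ≥ 1, adopts the app.
  Fay: 1 of 6 neighbours < 2, not yet.
  Jo: 1 of 6 neighbours < 4, not yet.
  Kai: 1 of 6 neighbours < 4, not yet.
  Mo: 1 of 6 neighbours < 4, not yet.
  Omar: 1 of 5 neighbours < 2, not yet.
  Pia: 1 of 5 neighbours < 4, not yet.
Round 3 — checking thresholds:
  Ana: 1 of 4 neighbours < 4, not yet.
  Fay: 2 of 6 neighbours ≥ 2, adopts the app.
  Jo: 1 of 6 neighbours < 4, not yet.
  Kai: 2 of 6 neighbours < 4, not yet.
  Mo: 1 of 6 neighbours < 4, not yet.
  Omar: 2 of 5 neighbours ≥ 2, adopts the app.
  Pia: 1 of 5 neighbours < 4, not yet.
Round 4 — no new adoptions; cascade stops.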